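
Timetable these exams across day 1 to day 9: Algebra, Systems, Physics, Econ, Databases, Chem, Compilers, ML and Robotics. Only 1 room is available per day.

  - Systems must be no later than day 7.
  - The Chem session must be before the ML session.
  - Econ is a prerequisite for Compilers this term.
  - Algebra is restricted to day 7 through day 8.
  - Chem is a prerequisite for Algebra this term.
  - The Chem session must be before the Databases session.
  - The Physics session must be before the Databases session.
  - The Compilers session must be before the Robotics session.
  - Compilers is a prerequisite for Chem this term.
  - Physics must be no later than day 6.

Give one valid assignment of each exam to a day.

Algebra -> day 7; Physics -> day 1; Databases -> day 6; ML -> day 8; Systems -> day 2; Compilers -> day 4; Robotics -> day 9; Econ -> day 3; Chem -> day 5

Checking: Chem(day 5) before Algebra(day 7); Physics(day 1) before Databases(day 6); Econ(day 3) before Compilers(day 4); Compilers(day 4) before Chem(day 5); Chem(day 5) before ML(day 8); Compilers(day 4) before Robotics(day 9); Chem(day 5) before Databases(day 6); Algebra=day 7 in [day 7,day 8]; Systems=day 2 in [day 1,day 7]; Physics=day 1 in [day 1,day 6]; max 1 per day (cap 1).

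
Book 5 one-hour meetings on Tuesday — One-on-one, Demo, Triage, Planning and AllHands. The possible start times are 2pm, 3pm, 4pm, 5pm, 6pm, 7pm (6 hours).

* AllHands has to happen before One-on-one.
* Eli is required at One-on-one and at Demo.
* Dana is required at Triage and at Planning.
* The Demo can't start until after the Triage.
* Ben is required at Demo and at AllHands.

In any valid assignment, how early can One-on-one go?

3pm

Precedence pushes One-on-one to at least 3pm.
One-on-one at 3pm is achievable: One-on-one=3pm, Triage=2pm, Demo=4pm, AllHands=2pm, Planning=3pm.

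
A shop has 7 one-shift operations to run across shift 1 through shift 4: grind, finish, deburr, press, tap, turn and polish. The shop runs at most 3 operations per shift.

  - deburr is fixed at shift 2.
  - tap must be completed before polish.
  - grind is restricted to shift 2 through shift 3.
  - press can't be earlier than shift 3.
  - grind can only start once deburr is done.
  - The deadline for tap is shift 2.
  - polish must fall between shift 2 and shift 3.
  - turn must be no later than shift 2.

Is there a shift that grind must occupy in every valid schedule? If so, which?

Grind is available from shift 2; precedence pushes grind to at least shift 3; grind's own window allows nothing later than shift 3.
So grind is pinned to shift 3.

shift 3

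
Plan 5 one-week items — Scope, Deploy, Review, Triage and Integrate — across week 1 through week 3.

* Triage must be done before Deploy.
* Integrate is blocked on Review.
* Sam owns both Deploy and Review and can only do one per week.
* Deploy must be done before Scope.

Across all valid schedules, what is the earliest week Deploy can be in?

week 2

Precedence pushes Deploy to at least week 2; downstream work caps Deploy at week 2.
Deploy at week 2 is achievable: Deploy -> week 2; Review -> week 1; Scope -> week 3; Triage -> week 1; Integrate -> week 2.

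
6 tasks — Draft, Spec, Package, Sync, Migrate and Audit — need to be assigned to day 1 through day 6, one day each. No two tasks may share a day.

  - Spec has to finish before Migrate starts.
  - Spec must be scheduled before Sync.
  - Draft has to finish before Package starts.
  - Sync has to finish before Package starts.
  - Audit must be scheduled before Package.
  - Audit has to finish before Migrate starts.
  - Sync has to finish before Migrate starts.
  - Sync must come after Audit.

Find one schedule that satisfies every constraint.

Package -> day 5; Sync -> day 3; Migrate -> day 6; Draft -> day 4; Audit -> day 1; Spec -> day 2

Checking: Sync(day 3) before Migrate(day 6); Audit(day 1) before Package(day 5); Audit(day 1) before Sync(day 3); Draft(day 4) before Package(day 5); Spec(day 2) before Migrate(day 6); Sync(day 3) before Package(day 5); Spec(day 2) before Sync(day 3); Audit(day 1) before Migrate(day 6); max 1 per day (cap 1).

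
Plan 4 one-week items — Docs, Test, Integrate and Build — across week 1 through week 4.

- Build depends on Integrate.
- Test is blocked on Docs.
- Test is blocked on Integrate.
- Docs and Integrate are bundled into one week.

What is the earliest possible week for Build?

week 2

Precedence pushes Build to at least week 2.
Build at week 2 is achievable: Docs=week 1, Build=week 2, Test=week 2, Integrate=week 1.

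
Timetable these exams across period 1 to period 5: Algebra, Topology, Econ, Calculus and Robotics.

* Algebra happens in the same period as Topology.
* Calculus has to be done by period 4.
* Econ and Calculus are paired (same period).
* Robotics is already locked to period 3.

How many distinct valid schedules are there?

20

Splitting on Algebra: it can be period 1 (4), period 2 (4), period 3 (4), period 4 (4), period 5 (4). Listing each branch's schedules as (Topology, Econ, Calculus, Robotics) by period number:
Algebra=period 1: (1,1,1,3) (1,2,2,3) (1,3,3,3) (1,4,4,3) — 4.
Algebra=period 2: (2,1,1,3) (2,2,2,3) (2,3,3,3) (2,4,4,3) — 4.
Algebra=period 3: (3,1,1,3) (3,2,2,3) (3,3,3,3) (3,4,4,3) — 4.
Algebra=period 4: (4,1,1,3) (4,2,2,3) (4,3,3,3) (4,4,4,3) — 4.
Algebra=period 5: (5,1,1,3) (5,2,2,3) (5,3,3,3) (5,4,4,3) — 4.
Summing: 4 + 4 + 4 + 4 + 4 = 20.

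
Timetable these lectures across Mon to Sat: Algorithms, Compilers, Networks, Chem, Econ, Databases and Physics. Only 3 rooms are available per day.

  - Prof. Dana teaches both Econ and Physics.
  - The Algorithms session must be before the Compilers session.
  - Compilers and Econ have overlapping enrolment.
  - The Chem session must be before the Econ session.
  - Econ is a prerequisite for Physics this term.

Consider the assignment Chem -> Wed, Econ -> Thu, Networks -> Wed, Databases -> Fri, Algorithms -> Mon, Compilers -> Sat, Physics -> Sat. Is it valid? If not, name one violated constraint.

Yes, all constraints hold

Econ is a prerequisite for Physics this term — holds.
Only 3 rooms are available per day — holds.
The Chem session must be before the Econ session — holds.
Compilers and Econ have overlapping enrolment — holds.
Prof. Dana teaches both Econ and Physics — holds.
The Algorithms session must be before the Compilers session — holds.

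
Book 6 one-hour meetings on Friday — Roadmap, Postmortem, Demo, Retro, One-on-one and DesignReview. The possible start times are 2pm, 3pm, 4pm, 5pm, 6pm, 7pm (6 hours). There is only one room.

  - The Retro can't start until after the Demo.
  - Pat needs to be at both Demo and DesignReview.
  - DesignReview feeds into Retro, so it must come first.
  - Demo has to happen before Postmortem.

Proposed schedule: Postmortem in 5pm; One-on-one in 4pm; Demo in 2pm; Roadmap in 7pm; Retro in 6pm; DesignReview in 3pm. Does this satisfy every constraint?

Pat needs to be at both Demo and DesignReview — holds.
The Retro can't start until after the Demo — holds.
There is only one room — holds.
Demo has to happen before Postmortem — holds.
DesignReview feeds into Retro, so it must come first — holds.

Yes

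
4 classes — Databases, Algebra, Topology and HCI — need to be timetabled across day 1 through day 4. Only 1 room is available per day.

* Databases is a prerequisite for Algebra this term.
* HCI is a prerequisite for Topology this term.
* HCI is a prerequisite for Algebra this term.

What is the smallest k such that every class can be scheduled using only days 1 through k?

The precedence chain requires at least 2 distinct days.
With at most 1 per day and 4 classes, at least 4 days are needed.
4 works (last occupied day: day 4): for example Topology=day 4; Databases=day 2; HCI=day 1; Algebra=day 3.

4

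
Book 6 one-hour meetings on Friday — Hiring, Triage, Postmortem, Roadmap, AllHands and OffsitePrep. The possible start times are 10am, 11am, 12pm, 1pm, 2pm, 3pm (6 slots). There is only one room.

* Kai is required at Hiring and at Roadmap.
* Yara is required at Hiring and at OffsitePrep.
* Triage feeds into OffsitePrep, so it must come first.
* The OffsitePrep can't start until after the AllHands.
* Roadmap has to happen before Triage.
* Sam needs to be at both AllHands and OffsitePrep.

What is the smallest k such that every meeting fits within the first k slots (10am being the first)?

6

The precedence chain requires at least 3 distinct slots.
With at most 1 per slot and 6 meetings, at least 6 slots are needed.
6 works (last occupied slot: 3pm): for example Triage=11am; Roadmap=10am; OffsitePrep=1pm; AllHands=12pm; Hiring=2pm; Postmortem=3pm.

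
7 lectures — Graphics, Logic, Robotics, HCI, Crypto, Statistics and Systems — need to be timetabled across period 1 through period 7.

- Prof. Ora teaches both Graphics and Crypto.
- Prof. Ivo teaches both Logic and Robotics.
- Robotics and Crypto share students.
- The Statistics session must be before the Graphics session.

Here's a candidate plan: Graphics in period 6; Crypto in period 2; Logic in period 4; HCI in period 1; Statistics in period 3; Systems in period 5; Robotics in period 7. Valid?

Valid

Prof. Ivo teaches both Logic and Robotics — holds.
The Statistics session must be before the Graphics session — holds.
Robotics and Crypto share students — holds.
Prof. Ora teaches both Graphics and Crypto — holds.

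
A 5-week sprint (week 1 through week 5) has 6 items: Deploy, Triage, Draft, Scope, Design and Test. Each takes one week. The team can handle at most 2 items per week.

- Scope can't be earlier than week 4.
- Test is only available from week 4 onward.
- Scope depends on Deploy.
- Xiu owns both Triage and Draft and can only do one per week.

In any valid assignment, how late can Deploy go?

week 4

Downstream work caps Deploy at week 4.
Deploy at week 4 is achievable: Triage in week 1; Deploy in week 4; Design in week 1; Scope in week 5; Draft in week 2; Test in week 4.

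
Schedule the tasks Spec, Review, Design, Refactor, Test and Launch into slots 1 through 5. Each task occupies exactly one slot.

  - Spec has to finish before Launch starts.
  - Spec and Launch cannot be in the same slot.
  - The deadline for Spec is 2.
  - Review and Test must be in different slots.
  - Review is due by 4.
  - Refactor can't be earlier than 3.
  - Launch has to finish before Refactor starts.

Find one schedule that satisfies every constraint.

Refactor in 3, Test in 2, Spec in 1, Design in 1, Launch in 2, Review in 1

Checking: Spec(1) before Launch(2); Launch(2) before Refactor(3); Spec(1) != Launch(2); Review(1) != Test(2); Spec=1 in [1,2]; Refactor=3 in [3,5]; Review=1 in [1,4].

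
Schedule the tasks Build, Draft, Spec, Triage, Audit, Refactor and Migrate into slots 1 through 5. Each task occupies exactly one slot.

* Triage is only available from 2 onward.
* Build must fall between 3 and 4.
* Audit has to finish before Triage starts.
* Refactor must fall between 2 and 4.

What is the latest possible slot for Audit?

4

Downstream work caps Audit at 4.
Audit at 4 is achievable: Build in 3, Audit in 4, Migrate in 1, Triage in 5, Spec in 1, Refactor in 2, Draft in 1.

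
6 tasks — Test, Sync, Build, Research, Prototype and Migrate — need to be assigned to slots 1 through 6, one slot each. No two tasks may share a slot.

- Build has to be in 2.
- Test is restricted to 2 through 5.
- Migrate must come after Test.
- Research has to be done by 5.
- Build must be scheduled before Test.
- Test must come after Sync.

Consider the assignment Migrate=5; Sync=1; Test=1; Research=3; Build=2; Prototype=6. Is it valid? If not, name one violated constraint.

No two tasks may share a slot — violated.
Test is restricted to 2 through 5 — violated.
Test must come after Sync — violated.
Build must be scheduled before Test — violated.
Research has to be done by 5 — holds.
Build has to be in 2 — holds.
Migrate must come after Test — holds.

Invalid. Test is restricted to 2 through 5.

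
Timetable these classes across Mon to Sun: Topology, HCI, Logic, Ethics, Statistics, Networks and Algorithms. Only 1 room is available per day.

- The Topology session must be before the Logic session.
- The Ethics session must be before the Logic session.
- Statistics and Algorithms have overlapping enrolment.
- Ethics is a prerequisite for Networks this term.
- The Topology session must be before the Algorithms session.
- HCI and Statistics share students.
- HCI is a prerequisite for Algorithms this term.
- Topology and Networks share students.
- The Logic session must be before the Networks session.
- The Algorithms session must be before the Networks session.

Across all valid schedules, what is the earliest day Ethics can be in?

Downstream work caps Ethics at Fri.
Ethics at Mon is achievable: Statistics in Sun, Algorithms in Fri, Topology in Tue, Logic in Wed, HCI in Thu, Ethics in Mon, Networks in Sat.

Mon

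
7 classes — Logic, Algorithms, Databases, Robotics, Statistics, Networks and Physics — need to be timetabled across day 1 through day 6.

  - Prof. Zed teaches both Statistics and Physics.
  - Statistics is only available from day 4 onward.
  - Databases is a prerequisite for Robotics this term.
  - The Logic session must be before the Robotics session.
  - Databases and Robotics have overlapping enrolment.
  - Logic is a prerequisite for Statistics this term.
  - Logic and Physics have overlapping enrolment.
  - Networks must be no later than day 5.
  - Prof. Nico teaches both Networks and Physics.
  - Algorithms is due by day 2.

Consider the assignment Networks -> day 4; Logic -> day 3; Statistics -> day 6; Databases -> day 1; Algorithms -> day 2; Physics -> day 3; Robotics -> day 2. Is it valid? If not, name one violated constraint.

No — it violates: The Logic session must be before the Robotics session

Databases is a prerequisite for Robotics this term — holds.
Prof. Zed teaches both Statistics and Physics — holds.
Databases and Robotics have overlapping enrolment — holds.
Logic and Physics have overlapping enrolment — violated.
Statistics is only available from day 4 onward — holds.
Algorithms is due by day 2 — holds.
The Logic session must be before the Robotics session — violated.
Logic is a prerequisite for Statistics this term — holds.
Prof. Nico teaches both Networks and Physics — holds.
Networks must be no later than day 5 — holds.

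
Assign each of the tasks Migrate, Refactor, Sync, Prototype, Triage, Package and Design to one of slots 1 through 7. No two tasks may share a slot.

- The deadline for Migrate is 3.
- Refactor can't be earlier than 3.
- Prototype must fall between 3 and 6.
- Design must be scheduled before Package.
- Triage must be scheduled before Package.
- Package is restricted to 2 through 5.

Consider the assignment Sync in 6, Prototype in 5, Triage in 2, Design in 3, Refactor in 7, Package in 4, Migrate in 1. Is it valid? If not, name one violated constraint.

Yes

Design must be scheduled before Package — holds.
Triage must be scheduled before Package — holds.
Package is restricted to 2 through 5 — holds.
Refactor can't be earlier than 3 — holds.
No two tasks may share a slot — holds.
Prototype must fall between 3 and 6 — holds.
The deadline for Migrate is 3 — holds.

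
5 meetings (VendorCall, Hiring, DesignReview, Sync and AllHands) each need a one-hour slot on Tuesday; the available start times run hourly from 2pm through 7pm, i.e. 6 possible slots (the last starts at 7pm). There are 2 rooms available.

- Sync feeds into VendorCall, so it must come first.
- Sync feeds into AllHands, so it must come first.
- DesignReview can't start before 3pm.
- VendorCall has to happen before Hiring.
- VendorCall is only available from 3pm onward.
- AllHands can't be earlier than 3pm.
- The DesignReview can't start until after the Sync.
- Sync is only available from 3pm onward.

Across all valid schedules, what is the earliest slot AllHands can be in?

AllHands is available from 3pm; precedence pushes AllHands to at least 4pm.
AllHands at 4pm is achievable: AllHands=4pm, DesignReview=5pm, VendorCall=4pm, Hiring=5pm, Sync=3pm.

4pm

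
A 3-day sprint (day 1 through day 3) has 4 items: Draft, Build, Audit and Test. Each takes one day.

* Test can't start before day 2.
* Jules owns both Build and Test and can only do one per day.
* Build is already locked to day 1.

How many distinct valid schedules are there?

18

Splitting on Draft: it can be day 1 (6), day 2 (6), day 3 (6). Listing each branch's schedules as (Build, Audit, Test) by day number:
Draft=day 1: (1,1,2) (1,1,3) (1,2,2) (1,2,3) (1,3,2) (1,3,3) — 6.
Draft=day 2: (1,1,2) (1,1,3) (1,2,2) (1,2,3) (1,3,2) (1,3,3) — 6.
Draft=day 3: (1,1,2) (1,1,3) (1,2,2) (1,2,3) (1,3,2) (1,3,3) — 6.
Summing: 6 + 6 + 6 = 18.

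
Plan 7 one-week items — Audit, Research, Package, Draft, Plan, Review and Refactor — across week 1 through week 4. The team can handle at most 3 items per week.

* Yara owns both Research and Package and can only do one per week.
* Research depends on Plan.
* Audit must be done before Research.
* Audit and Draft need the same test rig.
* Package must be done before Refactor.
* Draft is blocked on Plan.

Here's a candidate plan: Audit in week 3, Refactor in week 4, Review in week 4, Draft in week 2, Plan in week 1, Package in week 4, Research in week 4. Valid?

Audit must be done before Research — holds.
Audit and Draft need the same test rig — holds.
Yara owns both Research and Package and can only do one per week — violated.
Package must be done before Refactor — violated.
Draft is blocked on Plan — holds.
The team can handle at most 3 items per week — violated.
Research depends on Plan — holds.

No. Yara owns both Research and Package and can only do one per week is not satisfied.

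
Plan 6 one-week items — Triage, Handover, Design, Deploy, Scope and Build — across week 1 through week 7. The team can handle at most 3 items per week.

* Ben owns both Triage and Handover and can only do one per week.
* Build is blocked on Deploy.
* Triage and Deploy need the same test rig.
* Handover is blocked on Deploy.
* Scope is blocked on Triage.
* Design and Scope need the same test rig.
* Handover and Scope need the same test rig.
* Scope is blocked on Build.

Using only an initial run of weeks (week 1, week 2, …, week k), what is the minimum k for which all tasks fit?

The precedence chain requires at least 3 distinct weeks.
With at most 3 per week and 6 tasks, at least 2 weeks are needed.
Could 3 weeks be enough, i.e. nothing placed later than week 3? No: Scope must come after Build (at week 1 or later) → {week 2, week 3}; Build must come before Scope (at week 3 or earlier) → {week 1, week 2}; Handover must come after Deploy (at week 1 or later) → {week 2, week 3}; Deploy must come before Handover (at week 3 or earlier) → {week 1, week 2}; Build must come after Deploy (at week 1 or later) → {week 2}; Deploy must come before Build (at week 2 or earlier) → {week 1}; Triage must come before Scope (at week 3 or earlier) → {week 1, week 2}; Triage can't share with Deploy (week 1) → {week 2}; Scope must come after Build (at week 2 or later) → {week 3}; Handover can't share with Triage (week 2) → {week 3}; Scope can't share with Handover (week 3) → nothing is left.
So 3 weeks is not enough.
4 works (last occupied week: week 4): for example Scope in week 3; Handover in week 4; Build in week 2; Triage in week 2; Design in week 1; Deploy in week 1.

4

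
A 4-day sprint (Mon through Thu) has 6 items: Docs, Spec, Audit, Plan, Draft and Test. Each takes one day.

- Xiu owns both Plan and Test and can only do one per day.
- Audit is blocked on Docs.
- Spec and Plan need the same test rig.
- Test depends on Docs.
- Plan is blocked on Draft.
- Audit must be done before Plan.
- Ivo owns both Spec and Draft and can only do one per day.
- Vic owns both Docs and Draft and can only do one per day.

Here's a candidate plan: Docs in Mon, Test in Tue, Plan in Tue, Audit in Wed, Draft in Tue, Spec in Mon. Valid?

Xiu owns both Plan and Test and can only do one per day — violated.
Spec and Plan need the same test rig — holds.
Test depends on Docs — holds.
Audit is blocked on Docs — holds.
Audit must be done before Plan — violated.
Plan is blocked on Draft — violated.
Vic owns both Docs and Draft and can only do one per day — holds.
Ivo owns both Spec and Draft and can only do one per day — holds.

No — it violates: Audit must be done before Plan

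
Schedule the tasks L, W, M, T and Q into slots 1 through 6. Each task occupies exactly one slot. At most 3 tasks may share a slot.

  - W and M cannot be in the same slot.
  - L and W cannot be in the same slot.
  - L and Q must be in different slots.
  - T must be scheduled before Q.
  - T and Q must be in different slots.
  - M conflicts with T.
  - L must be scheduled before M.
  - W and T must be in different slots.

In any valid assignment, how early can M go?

2

Precedence pushes M to at least 2.
M at 2 is achievable: L in 1; T in 1; W in 3; M in 2; Q in 2.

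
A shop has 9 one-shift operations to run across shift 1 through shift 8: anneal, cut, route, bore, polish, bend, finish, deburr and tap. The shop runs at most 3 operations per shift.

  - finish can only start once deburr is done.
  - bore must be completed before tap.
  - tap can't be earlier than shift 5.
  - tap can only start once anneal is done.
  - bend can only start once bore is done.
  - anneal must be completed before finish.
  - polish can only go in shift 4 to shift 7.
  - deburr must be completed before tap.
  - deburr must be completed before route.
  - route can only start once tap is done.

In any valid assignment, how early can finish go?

Precedence pushes finish to at least shift 2.
finish at shift 2 is achievable: bore=shift 1, deburr=shift 1, cut=shift 2, anneal=shift 1, polish=shift 4, bend=shift 2, route=shift 6, tap=shift 5, finish=shift 2.

shift 2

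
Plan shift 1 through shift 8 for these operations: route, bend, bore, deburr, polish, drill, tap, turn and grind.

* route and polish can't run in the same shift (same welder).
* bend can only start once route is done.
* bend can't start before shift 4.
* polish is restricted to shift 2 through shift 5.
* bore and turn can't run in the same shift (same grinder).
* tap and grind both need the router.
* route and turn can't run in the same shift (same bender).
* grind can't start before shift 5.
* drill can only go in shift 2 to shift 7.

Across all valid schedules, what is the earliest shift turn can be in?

shift 1

turn at shift 1 is achievable: tap in shift 1, polish in shift 2, grind in shift 5, drill in shift 2, route in shift 3, deburr in shift 1, bend in shift 4, turn in shift 1, bore in shift 2.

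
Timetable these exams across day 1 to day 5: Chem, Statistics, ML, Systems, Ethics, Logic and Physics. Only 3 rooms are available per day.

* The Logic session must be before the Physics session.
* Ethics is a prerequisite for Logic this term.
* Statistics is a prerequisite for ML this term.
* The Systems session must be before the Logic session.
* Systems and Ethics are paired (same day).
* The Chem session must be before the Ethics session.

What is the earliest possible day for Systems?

Systems must be in the same day as Ethics, which can't be before day 2, so Systems is at least day 2; downstream work caps Systems at day 3.
Systems at day 2 is achievable: Statistics=day 1; Physics=day 4; ML=day 2; Chem=day 1; Logic=day 3; Systems=day 2; Ethics=day 2.

day 2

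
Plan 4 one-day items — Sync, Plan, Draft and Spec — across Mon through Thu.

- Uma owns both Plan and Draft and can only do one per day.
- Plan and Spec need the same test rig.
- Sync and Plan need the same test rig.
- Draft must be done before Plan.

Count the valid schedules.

54

Splitting on Sync: it can be Mon (18), Tue (15), Wed (12), Thu (9). Listing each branch's schedules as (Plan, Draft, Spec):
Sync=Mon: (Tue,Mon,Mon) (Tue,Mon,Wed) (Tue,Mon,Thu) (Wed,Mon,Mon) (Wed,Mon,Tue) (Wed,Mon,Thu) (Wed,Tue,Mon) (Wed,Tue,Tue) (Wed,Tue,Thu) (Thu,Mon,Mon) (Thu,Mon,Tue) (Thu,Mon,Wed) (Thu,Tue,Mon) (Thu,Tue,Tue) (Thu,Tue,Wed) (Thu,Wed,Mon) (Thu,Wed,Tue) (Thu,Wed,Wed) — 18.
Sync=Tue: (Wed,Mon,Mon) (Wed,Mon,Tue) (Wed,Mon,Thu) (Wed,Tue,Mon) (Wed,Tue,Tue) (Wed,Tue,Thu) (Thu,Mon,Mon) (Thu,Mon,Tue) (Thu,Mon,Wed) (Thu,Tue,Mon) (Thu,Tue,Tue) (Thu,Tue,Wed) (Thu,Wed,Mon) (Thu,Wed,Tue) (Thu,Wed,Wed) — 15.
Sync=Wed: (Tue,Mon,Mon) (Tue,Mon,Wed) (Tue,Mon,Thu) (Thu,Mon,Mon) (Thu,Mon,Tue) (Thu,Mon,Wed) (Thu,Tue,Mon) (Thu,Tue,Tue) (Thu,Tue,Wed) (Thu,Wed,Mon) (Thu,Wed,Tue) (Thu,Wed,Wed) — 12.
Sync=Thu: (Tue,Mon,Mon) (Tue,Mon,Wed) (Tue,Mon,Thu) (Wed,Mon,Mon) (Wed,Mon,Tue) (Wed,Mon,Thu) (Wed,Tue,Mon) (Wed,Tue,Tue) (Wed,Tue,Thu) — 9.
Summing: 18 + 15 + 12 + 9 = 54.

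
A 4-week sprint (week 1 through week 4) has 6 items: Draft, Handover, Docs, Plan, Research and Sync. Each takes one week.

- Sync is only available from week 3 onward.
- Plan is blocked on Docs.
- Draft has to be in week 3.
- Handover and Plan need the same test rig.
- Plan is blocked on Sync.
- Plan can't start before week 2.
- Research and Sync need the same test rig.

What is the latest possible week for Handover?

week 3

Handover at week 3 is achievable: Docs=week 1, Sync=week 3, Research=week 1, Draft=week 3, Plan=week 4, Handover=week 3.
Nothing later works — the conflict constraints rule out every week after week 3.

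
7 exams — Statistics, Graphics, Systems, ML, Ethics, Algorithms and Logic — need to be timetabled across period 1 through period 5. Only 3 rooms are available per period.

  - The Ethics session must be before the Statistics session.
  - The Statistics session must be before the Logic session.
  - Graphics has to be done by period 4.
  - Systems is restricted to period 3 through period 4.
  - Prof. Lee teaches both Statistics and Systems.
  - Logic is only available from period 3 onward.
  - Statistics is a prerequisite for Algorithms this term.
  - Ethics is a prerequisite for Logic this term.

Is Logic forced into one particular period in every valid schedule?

Logic can be period 3 (e.g. Ethics=period 1; Systems=period 3; Graphics=period 1; Algorithms=period 3; ML=period 1; Statistics=period 2; Logic=period 3) or period 4 (e.g. Statistics=period 2; Algorithms=period 3; Logic=period 4; Systems=period 3; Graphics=period 1; Ethics=period 1; ML=period 1).

No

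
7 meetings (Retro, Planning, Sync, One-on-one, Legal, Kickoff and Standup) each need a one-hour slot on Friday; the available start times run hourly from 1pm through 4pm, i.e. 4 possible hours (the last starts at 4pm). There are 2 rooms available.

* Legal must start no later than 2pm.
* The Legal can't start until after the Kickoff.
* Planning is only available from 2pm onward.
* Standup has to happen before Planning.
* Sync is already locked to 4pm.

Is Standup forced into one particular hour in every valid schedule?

Standup can be 1pm (e.g. Legal in 2pm, One-on-one in 3pm, Standup in 1pm, Kickoff in 1pm, Retro in 3pm, Planning in 2pm, Sync in 4pm) or 2pm (e.g. Legal=2pm, Planning=3pm, One-on-one=3pm, Sync=4pm, Retro=1pm, Kickoff=1pm, Standup=2pm).

No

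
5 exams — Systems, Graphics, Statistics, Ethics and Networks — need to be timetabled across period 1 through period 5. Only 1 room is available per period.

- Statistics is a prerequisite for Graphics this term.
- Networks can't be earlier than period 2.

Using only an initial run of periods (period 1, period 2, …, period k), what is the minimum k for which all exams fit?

5

The precedence chain requires at least 2 distinct periods.
With at most 1 per period and 5 exams, at least 5 periods are needed.
5 works (last occupied period: period 5): for example Statistics in period 1, Systems in period 4, Ethics in period 5, Networks in period 2, Graphics in period 3.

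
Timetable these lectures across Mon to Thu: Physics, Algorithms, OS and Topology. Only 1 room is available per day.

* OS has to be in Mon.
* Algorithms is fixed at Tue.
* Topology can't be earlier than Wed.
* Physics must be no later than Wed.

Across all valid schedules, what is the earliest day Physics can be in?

Physics's own window allows nothing later than Wed.
Physics at Wed is achievable: OS in Mon, Physics in Wed, Topology in Thu, Algorithms in Tue.
Nothing earlier works — the capacity limit rule out every day before Wed.

Wed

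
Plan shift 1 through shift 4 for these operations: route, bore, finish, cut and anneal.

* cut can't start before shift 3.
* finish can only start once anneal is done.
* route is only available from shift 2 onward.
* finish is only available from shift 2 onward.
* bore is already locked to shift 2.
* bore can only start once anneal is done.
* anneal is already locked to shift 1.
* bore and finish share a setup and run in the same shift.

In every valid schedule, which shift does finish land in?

shift 2

Finish is available from shift 2; finish must be in the same shift as bore, which can't be after shift 2, so finish is at most shift 2.
So finish is pinned to shift 2.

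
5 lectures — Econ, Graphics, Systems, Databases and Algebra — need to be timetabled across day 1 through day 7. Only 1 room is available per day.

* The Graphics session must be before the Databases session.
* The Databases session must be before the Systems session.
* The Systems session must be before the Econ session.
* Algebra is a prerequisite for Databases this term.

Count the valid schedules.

42

Splitting on Econ: it can be day 5 (2), day 6 (10), day 7 (30). Listing each branch's schedules as (Graphics, Systems, Databases, Algebra) by day number:
Econ=day 5: (1,4,3,2) (2,4,3,1) — 2.
Econ=day 6: (1,4,3,2) (1,5,3,2) (1,5,4,2) (1,5,4,3) (2,4,3,1) (2,5,3,1) (2,5,4,1) (2,5,4,3) (3,5,4,1) (3,5,4,2) — 10.
Econ=day 7: (1,4,3,2) (1,5,3,2) (1,5,4,2) (1,5,4,3) (1,6,3,2) (1,6,4,2) (1,6,4,3) (1,6,5,2) (1,6,5,3) (1,6,5,4) (2,4,3,1) (2,5,3,1) (2,5,4,1) (2,5,4,3) (2,6,3,1) (2,6,4,1) (2,6,4,3) (2,6,5,1) (2,6,5,3) (2,6,5,4) (3,5,4,1) (3,5,4,2) (3,6,4,1) (3,6,4,2) (3,6,5,1) (3,6,5,2) (3,6,5,4) (4,6,5,1) (4,6,5,2) (4,6,5,3) — 30.
Summing: 2 + 10 + 30 = 42.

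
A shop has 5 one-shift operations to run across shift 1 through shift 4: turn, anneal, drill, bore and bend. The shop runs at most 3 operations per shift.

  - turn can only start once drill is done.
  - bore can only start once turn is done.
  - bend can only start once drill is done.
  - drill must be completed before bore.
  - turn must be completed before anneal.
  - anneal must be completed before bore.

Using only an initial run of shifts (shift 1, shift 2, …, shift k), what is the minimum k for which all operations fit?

4

The precedence chain requires at least 4 distinct shifts.
With at most 3 per shift and 5 operations, at least 2 shifts are needed.
4 works (last occupied shift: shift 4): for example turn in shift 2, anneal in shift 3, bend in shift 2, bore in shift 4, drill in shift 1.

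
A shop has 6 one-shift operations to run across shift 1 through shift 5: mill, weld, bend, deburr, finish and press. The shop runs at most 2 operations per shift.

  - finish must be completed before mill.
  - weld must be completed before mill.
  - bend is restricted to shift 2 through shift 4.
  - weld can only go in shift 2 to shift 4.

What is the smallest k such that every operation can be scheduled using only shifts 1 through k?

The precedence chain requires at least 2 distinct shifts.
With at most 2 per shift and 6 operations, at least 3 shifts are needed.
Propagating the time windows through the other constraints, mill can't land before shift 3, so the schedule must run through at least shift 3.
3 works (last occupied shift: shift 3): for example finish in shift 1, bend in shift 2, deburr in shift 1, weld in shift 2, mill in shift 3, press in shift 3.

3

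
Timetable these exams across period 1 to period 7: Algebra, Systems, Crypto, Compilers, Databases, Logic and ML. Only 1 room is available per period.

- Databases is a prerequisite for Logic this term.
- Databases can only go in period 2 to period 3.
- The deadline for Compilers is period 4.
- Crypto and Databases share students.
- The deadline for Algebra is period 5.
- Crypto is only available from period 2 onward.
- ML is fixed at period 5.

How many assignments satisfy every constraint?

Splitting on Algebra: it can be period 1 (22), period 2 (8), period 3 (8), period 4 (14). Listing each branch's schedules as (Systems, Crypto, Compilers, Databases, Logic, ML) by period number:
Algebra=period 1: (2,6,4,3,7,5) (2,7,4,3,6,5) (3,6,4,2,7,5) (3,7,4,2,6,5) (4,6,2,3,7,5) (4,6,3,2,7,5) (4,7,2,3,6,5) (4,7,3,2,6,5) (6,2,4,3,7,5) (6,3,4,2,7,5) (6,4,2,3,7,5) (6,4,3,2,7,5) (6,7,2,3,4,5) (6,7,3,2,4,5) (6,7,4,2,3,5) (7,2,4,3,6,5) (7,3,4,2,6,5) (7,4,2,3,6,5) (7,4,3,2,6,5) (7,6,2,3,4,5) (7,6,3,2,4,5) (7,6,4,2,3,5) — 22.
Algebra=period 2: (1,6,4,3,7,5) (1,7,4,3,6,5) (4,6,1,3,7,5) (4,7,1,3,6,5) (6,4,1,3,7,5) (6,7,1,3,4,5) (7,4,1,3,6,5) (7,6,1,3,4,5) — 8.
Algebra=period 3: (1,6,4,2,7,5) (1,7,4,2,6,5) (4,6,1,2,7,5) (4,7,1,2,6,5) (6,4,1,2,7,5) (6,7,1,2,4,5) (7,4,1,2,6,5) (7,6,1,2,4,5) — 8.
Algebra=period 4: (1,6,2,3,7,5) (1,6,3,2,7,5) (1,7,2,3,6,5) (1,7,3,2,6,5) (2,6,1,3,7,5) (2,7,1,3,6,5) (3,6,1,2,7,5) (3,7,1,2,6,5) (6,2,1,3,7,5) (6,3,1,2,7,5) (6,7,1,2,3,5) (7,2,1,3,6,5) (7,3,1,2,6,5) (7,6,1,2,3,5) — 14.
Summing: 22 + 8 + 8 + 14 = 52.

52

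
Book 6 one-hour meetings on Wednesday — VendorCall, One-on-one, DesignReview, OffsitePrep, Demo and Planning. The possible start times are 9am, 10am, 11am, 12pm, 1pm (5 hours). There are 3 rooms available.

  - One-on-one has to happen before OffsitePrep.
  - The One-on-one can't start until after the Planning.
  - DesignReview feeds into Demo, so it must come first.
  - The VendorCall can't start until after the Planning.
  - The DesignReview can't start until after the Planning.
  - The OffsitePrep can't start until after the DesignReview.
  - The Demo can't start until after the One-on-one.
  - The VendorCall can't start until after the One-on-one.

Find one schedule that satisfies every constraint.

OffsitePrep -> 11am, Demo -> 11am, DesignReview -> 10am, VendorCall -> 11am, One-on-one -> 10am, Planning -> 9am

Checking: One-on-one(10am) before Demo(11am); One-on-one(10am) before VendorCall(11am); Planning(9am) before VendorCall(11am); DesignReview(10am) before OffsitePrep(11am); Planning(9am) before DesignReview(10am); One-on-one(10am) before OffsitePrep(11am); DesignReview(10am) before Demo(11am); Planning(9am) before One-on-one(10am); max 3 per hour (cap 3).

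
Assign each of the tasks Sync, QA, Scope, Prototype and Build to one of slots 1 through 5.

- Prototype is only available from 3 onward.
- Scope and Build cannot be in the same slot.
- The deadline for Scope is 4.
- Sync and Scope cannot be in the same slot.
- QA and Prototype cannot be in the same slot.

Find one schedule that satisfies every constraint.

Prototype=3, Scope=1, QA=1, Sync=2, Build=2

Checking: QA(1) != Prototype(3); Scope(1) != Build(2); Sync(2) != Scope(1); Scope=1 in [1,4]; Prototype=3 in [3,5].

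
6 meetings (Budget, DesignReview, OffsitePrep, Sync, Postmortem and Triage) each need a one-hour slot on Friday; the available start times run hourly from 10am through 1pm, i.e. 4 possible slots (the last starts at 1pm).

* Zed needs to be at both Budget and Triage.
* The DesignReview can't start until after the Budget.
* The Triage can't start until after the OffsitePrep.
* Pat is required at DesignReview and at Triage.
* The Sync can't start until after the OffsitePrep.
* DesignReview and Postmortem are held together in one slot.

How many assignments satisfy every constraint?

42

Splitting on Budget: it can be 10am (28), 11am (11), 12pm (3). Listing each branch's schedules as (DesignReview, OffsitePrep, Sync, Postmortem, Triage):
Budget=10am: (11am,10am,11am,11am,12pm) (11am,10am,11am,11am,1pm) (11am,10am,12pm,11am,12pm) (11am,10am,12pm,11am,1pm) (11am,10am,1pm,11am,12pm) (11am,10am,1pm,11am,1pm) (11am,11am,12pm,11am,12pm) (11am,11am,12pm,11am,1pm) (11am,11am,1pm,11am,12pm) (11am,11am,1pm,11am,1pm) (11am,12pm,1pm,11am,1pm) (12pm,10am,11am,12pm,11am) (12pm,10am,11am,12pm,1pm) (12pm,10am,12pm,12pm,11am) (12pm,10am,12pm,12pm,1pm) (12pm,10am,1pm,12pm,11am) (12pm,10am,1pm,12pm,1pm) (12pm,11am,12pm,12pm,1pm) (12pm,11am,1pm,12pm,1pm) (12pm,12pm,1pm,12pm,1pm) (1pm,10am,11am,1pm,11am) (1pm,10am,11am,1pm,12pm) (1pm,10am,12pm,1pm,11am) (1pm,10am,12pm,1pm,12pm) (1pm,10am,1pm,1pm,11am) (1pm,10am,1pm,1pm,12pm) (1pm,11am,12pm,1pm,12pm) (1pm,11am,1pm,1pm,12pm) — 28.
Budget=11am: (12pm,10am,11am,12pm,1pm) (12pm,10am,12pm,12pm,1pm) (12pm,10am,1pm,12pm,1pm) (12pm,11am,12pm,12pm,1pm) (12pm,11am,1pm,12pm,1pm) (12pm,12pm,1pm,12pm,1pm) (1pm,10am,11am,1pm,12pm) (1pm,10am,12pm,1pm,12pm) (1pm,10am,1pm,1pm,12pm) (1pm,11am,12pm,1pm,12pm) (1pm,11am,1pm,1pm,12pm) — 11.
Budget=12pm: (1pm,10am,11am,1pm,11am) (1pm,10am,12pm,1pm,11am) (1pm,10am,1pm,1pm,11am) — 3.
Summing: 28 + 11 + 3 = 42.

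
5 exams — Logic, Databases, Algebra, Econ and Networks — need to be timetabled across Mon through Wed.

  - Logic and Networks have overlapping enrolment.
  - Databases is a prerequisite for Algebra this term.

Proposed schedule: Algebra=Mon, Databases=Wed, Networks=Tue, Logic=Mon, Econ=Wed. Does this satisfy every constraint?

Databases is a prerequisite for Algebra this term — violated.
Logic and Networks have overlapping enrolment — holds.

No — it violates: Databases is a prerequisite for Algebra this term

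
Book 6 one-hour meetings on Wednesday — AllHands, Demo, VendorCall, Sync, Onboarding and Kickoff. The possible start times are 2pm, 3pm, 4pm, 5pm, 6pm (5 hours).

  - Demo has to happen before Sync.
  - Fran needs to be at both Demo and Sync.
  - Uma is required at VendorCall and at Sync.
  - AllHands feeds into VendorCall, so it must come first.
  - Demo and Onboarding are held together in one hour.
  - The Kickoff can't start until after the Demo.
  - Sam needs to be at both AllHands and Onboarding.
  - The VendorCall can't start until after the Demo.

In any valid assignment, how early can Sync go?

3pm

Precedence pushes Sync to at least 3pm.
Sync at 3pm is achievable: Onboarding in 2pm; Demo in 2pm; Kickoff in 3pm; AllHands in 3pm; VendorCall in 4pm; Sync in 3pm.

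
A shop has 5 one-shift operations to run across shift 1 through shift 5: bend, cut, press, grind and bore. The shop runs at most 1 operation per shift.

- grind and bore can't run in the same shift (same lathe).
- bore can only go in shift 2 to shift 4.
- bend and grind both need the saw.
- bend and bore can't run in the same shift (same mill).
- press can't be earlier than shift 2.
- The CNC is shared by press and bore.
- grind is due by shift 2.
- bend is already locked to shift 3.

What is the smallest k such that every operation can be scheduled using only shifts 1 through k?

With at most 1 per shift and 5 operations, at least 5 shifts are needed.
bend can't be placed before shift 3, so the schedule must run through at least shift 3.
5 works (last occupied shift: shift 5): for example bend=shift 3; press=shift 4; bore=shift 2; cut=shift 5; grind=shift 1.

5 shifts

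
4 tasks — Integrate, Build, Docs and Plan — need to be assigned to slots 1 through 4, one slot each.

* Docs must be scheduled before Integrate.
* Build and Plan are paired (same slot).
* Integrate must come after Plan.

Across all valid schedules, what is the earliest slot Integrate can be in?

Precedence pushes Integrate to at least 2.
Integrate at 2 is achievable: Plan in 1, Integrate in 2, Build in 1, Docs in 1.

2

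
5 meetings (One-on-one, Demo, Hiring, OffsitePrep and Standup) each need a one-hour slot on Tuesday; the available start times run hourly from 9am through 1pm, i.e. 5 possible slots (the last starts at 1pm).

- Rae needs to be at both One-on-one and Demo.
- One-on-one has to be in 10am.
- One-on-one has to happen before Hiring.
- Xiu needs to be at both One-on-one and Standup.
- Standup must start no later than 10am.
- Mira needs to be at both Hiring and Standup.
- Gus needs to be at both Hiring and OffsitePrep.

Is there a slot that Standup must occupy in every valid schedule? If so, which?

9am

Standup's window is 9am–10am.
One-on-one is fixed at 10am, and Standup can't share a slot with One-on-one.
So Standup must be 9am.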